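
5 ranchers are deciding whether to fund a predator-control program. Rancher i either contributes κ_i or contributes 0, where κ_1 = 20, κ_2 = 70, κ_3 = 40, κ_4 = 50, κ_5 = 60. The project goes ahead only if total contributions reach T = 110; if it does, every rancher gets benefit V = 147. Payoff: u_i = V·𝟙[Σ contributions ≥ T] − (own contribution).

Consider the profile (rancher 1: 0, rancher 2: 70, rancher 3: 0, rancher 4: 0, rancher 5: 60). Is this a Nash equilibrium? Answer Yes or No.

Yes

Total = 130 ≥ 110: provided.
Rancher 1 (pledges 0, payoff 147): pledging 20 → total 150, payoff 127. No gain.
Rancher 2 (pledges 70, payoff 77): dropping to 0 → total 60, payoff 0. No gain.
Rancher 3 (pledges 0, payoff 147): pledging 40 → total 170, payoff 107. No gain.
Rancher 4 (pledges 0, payoff 147): pledging 50 → total 180, payoff 97. No gain.
Rancher 5 (pledges 60, payoff 87): dropping to 0 → total 70, payoff 0. No gain.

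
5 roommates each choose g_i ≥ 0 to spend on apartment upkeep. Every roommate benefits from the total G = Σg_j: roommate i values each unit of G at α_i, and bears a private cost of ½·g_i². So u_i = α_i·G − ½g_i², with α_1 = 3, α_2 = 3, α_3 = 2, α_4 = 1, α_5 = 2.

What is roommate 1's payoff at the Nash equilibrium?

28.5

Roommate i's FOC: ∂u_i/∂g_i = α_i − g_i = 0, so g_i* = α_i.
NE contributions = (3, 3, 2, 1, 2); G = 11.
u_1 = α_1·G − ½·(g_1)² = 3·11 − ½·3² = 28.5.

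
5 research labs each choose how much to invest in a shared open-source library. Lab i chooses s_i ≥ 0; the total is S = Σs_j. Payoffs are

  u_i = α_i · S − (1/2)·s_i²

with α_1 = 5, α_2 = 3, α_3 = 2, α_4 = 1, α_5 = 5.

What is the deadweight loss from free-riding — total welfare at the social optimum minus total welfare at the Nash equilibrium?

416

Lab i's FOC: ∂u_i/∂s_i = α_i − s_i = 0, so s_i* = α_i.
NE contributions = (5, 3, 2, 1, 5); S = 16.
W^NE = (Σα)·S − ½Σα_i² = 16² − ½·64 = 224.
Planner sets s_i = Σα_j = 16 for every i, so S^SO = 5·16 = 80.
W^SO = (Σα)·S^SO − ½·5·(Σα)² = (5/2)·16² = 640.
Deadweight loss = W^SO − W^NE = 416.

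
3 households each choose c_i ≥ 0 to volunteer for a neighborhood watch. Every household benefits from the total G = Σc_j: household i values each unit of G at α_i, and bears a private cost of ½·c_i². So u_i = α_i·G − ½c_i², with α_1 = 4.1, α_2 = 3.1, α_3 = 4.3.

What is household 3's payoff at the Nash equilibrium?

40.205

Household i's FOC: ∂u_i/∂c_i = α_i − c_i = 0, so c_i* = α_i.
NE contributions = (4.1, 3.1, 4.3); G = 11.5.
u_3 = α_3·G − ½·(c_3)² = 4.3·11.5 − ½·4.3² = 40.205.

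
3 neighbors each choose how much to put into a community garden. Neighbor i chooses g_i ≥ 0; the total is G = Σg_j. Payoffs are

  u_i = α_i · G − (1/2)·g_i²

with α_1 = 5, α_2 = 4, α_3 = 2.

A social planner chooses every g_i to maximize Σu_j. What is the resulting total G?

33

Planner FOC: ∂(Σu_j)/∂g_i = (Σα_j) − g_i = 0, so g_i^SO = Σα_j = 11 for every i; G^SO = 33.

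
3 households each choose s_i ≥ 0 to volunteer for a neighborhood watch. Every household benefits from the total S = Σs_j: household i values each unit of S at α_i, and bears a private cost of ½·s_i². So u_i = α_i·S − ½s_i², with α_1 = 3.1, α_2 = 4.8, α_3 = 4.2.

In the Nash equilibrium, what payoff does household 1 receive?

32.705

Household i's FOC: ∂u_i/∂s_i = α_i − s_i = 0, so s_i* = α_i.
NE contributions = (3.1, 4.8, 4.2); S = 12.1.
u_1 = α_1·S − ½·(s_1)² = 3.1·12.1 − ½·3.1² = 32.705.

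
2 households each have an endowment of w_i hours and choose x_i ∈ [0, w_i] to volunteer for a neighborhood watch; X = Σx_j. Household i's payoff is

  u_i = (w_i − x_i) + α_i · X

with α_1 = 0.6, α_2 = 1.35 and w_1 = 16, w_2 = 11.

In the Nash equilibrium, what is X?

11

∂u_i/∂x_i = α_i − 1, so household i contributes w_i if α_i > 1, else 0.
α_i > 1 for i ∈ {2}; NE contributions (0, 11), X = 11.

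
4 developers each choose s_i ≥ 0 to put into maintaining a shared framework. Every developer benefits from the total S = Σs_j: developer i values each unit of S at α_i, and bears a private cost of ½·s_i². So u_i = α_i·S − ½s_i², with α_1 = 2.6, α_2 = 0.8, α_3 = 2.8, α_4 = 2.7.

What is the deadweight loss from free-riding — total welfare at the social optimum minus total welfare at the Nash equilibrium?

Developer i's FOC: ∂u_i/∂s_i = α_i − s_i = 0, so s_i* = α_i.
NE contributions = (2.6, 0.8, 2.8, 2.7); S = 8.9.
W^NE = (Σα)·S − ½Σα_i² = 8.9² − ½·22.53 = 67.945.
Planner sets s_i = Σα_j = 8.9 for every i, so S^SO = 4·8.9 = 35.6.
W^SO = (Σα)·S^SO − ½·4·(Σα)² = (4/2)·8.9² = 158.42.
Deadweight loss = W^SO − W^NE = 90.475.

90.475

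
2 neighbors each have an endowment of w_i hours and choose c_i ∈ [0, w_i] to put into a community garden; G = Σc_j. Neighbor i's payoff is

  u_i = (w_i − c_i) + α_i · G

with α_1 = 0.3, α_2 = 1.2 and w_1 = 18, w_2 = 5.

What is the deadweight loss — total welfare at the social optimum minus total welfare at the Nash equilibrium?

9

∂u_i/∂c_i = α_i − 1, so neighbor i contributes w_i if α_i > 1, else 0.
α_i > 1 for i ∈ {2}; NE contributions (0, 5), G = 5.
W^NE = Σw_i − G^NE + (Σα_i)·G^NE = 23 + 0.5·5 = 25.5.
Planner: ∂(Σu_j)/∂c_i = Σα_j − 1 = 0.5 > 0, so everyone contributes w_i; G^SO = 23, W^SO = 23 + 0.5·23 = 34.5.
Deadweight loss = 9.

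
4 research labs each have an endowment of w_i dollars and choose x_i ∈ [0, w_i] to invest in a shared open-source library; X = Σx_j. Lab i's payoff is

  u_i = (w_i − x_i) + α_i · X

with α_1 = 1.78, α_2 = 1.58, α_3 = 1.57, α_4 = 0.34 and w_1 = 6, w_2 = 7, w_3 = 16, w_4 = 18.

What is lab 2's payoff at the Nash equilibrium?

∂u_i/∂x_i = α_i − 1, so lab i contributes w_i if α_i > 1, else 0.
α_i > 1 for i ∈ {1, 2, 3}; NE contributions (6, 7, 16, 0), X = 29.
u_2 = (7 − 7) + 1.58·29 = 45.82.

45.82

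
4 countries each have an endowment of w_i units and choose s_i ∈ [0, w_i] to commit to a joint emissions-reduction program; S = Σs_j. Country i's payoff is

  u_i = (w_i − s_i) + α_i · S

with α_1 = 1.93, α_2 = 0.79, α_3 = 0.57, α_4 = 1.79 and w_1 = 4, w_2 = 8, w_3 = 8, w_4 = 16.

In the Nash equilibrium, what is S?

20

∂u_i/∂s_i = α_i − 1, so country i contributes w_i if α_i > 1, else 0.
α_i > 1 for i ∈ {1, 4}; NE contributions (4, 0, 0, 16), S = 20.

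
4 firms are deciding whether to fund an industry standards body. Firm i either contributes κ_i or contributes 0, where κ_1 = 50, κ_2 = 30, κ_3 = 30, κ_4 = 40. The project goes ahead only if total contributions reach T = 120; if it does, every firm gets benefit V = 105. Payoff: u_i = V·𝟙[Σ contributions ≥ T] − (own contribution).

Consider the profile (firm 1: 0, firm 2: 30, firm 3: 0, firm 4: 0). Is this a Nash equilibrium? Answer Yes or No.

Total = 30 < 120: not provided.
Firm 1 (pledges 0, payoff 0): pledging 50 → total 80, payoff -50. No gain.
Firm 2 (pledges 30, payoff -30): dropping to 0 → total 0, payoff 0. Profitable deviation.

No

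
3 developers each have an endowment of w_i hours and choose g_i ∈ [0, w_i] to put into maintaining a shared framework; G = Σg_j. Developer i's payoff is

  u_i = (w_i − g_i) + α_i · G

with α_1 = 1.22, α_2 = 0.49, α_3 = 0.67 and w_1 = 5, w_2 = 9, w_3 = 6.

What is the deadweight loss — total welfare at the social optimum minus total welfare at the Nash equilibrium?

20.7

∂u_i/∂g_i = α_i − 1, so developer i contributes w_i if α_i > 1, else 0.
α_i > 1 for i ∈ {1}; NE contributions (5, 0, 0), G = 5.
W^NE = Σw_i − G^NE + (Σα_i)·G^NE = 20 + 1.38·5 = 26.9.
Planner: ∂(Σu_j)/∂g_i = Σα_j − 1 = 1.38 > 0, so everyone contributes w_i; G^SO = 20, W^SO = 20 + 1.38·20 = 47.6.
Deadweight loss = 20.7.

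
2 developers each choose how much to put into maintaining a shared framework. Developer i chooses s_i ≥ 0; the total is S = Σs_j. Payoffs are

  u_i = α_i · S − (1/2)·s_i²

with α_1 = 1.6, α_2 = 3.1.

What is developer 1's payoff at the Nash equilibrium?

Developer i's FOC: ∂u_i/∂s_i = α_i − s_i = 0, so s_i* = α_i.
NE contributions = (1.6, 3.1); S = 4.7.
u_1 = α_1·S − ½·(s_1)² = 1.6·4.7 − ½·1.6² = 6.24.

6.24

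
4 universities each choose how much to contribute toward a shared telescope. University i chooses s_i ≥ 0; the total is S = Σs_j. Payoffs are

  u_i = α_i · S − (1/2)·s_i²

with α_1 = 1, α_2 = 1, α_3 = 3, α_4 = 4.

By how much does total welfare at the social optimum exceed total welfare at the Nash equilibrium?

94.5

University i's FOC: ∂u_i/∂s_i = α_i − s_i = 0, so s_i* = α_i.
NE contributions = (1, 1, 3, 4); S = 9.
W^NE = (Σα)·S − ½Σα_i² = 9² − ½·27 = 67.5.
Planner sets s_i = Σα_j = 9 for every i, so S^SO = 4·9 = 36.
W^SO = (Σα)·S^SO − ½·4·(Σα)² = (4/2)·9² = 162.
Deadweight loss = W^SO − W^NE = 94.5.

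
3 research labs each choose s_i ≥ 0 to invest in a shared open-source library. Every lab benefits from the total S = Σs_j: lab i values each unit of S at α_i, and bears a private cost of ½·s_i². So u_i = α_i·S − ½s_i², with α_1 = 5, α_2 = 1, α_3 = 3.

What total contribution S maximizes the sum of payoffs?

27

Planner FOC: ∂(Σu_j)/∂s_i = (Σα_j) − s_i = 0, so s_i^SO = Σα_j = 9 for every i; S^SO = 27.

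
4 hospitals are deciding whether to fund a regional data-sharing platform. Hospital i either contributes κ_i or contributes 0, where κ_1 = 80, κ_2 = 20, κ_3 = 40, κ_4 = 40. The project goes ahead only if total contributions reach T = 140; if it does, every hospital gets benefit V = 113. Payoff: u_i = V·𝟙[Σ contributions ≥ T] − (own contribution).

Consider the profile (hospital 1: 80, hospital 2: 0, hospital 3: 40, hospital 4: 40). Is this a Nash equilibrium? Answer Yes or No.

Yes

Total = 160 ≥ 140: provided.
Hospital 1 (pledges 80, payoff 33): dropping to 0 → total 80, payoff 0. No gain.
Hospital 2 (pledges 0, payoff 113): pledging 20 → total 180, payoff 93. No gain.
Hospital 3 (pledges 40, payoff 73): dropping to 0 → total 120, payoff 0. No gain.
Hospital 4 (pledges 40, payoff 73): dropping to 0 → total 120, payoff 0. No gain.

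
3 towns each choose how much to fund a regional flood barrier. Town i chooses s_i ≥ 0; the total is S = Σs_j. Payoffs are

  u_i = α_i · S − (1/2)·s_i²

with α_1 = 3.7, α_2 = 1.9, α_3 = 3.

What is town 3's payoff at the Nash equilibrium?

Town i's FOC: ∂u_i/∂s_i = α_i − s_i = 0, so s_i* = α_i.
NE contributions = (3.7, 1.9, 3); S = 8.6.
u_3 = α_3·S − ½·(s_3)² = 3·8.6 − ½·3² = 21.3.

21.3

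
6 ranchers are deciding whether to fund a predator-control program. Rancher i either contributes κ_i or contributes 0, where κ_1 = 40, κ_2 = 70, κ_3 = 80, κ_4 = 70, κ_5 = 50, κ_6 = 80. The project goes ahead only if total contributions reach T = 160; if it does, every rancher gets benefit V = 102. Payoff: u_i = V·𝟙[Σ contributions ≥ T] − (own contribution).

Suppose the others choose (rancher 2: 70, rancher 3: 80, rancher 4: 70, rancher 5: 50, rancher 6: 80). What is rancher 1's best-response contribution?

Others' total = 350 ≥ 160; contributing adds cost 40 for no extra benefit.
Best response: 0.

0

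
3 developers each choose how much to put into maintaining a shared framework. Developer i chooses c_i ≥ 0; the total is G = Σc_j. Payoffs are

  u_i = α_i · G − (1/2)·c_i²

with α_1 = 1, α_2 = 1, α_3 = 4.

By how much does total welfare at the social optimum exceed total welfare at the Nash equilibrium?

Developer i's FOC: ∂u_i/∂c_i = α_i − c_i = 0, so c_i* = α_i.
NE contributions = (1, 1, 4); G = 6.
W^NE = (Σα)·G − ½Σα_i² = 6² − ½·18 = 27.
Planner sets c_i = Σα_j = 6 for every i, so G^SO = 3·6 = 18.
W^SO = (Σα)·G^SO − ½·3·(Σα)² = (3/2)·6² = 54.
Deadweight loss = W^SO − W^NE = 27.

27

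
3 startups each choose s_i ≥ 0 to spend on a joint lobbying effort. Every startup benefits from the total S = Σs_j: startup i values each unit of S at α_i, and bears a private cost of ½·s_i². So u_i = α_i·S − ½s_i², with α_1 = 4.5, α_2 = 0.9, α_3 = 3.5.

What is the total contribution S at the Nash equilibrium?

8.9

Startup i's FOC: ∂u_i/∂s_i = α_i − s_i = 0, so s_i* = α_i.
NE contributions = (4.5, 0.9, 3.5); S = 8.9.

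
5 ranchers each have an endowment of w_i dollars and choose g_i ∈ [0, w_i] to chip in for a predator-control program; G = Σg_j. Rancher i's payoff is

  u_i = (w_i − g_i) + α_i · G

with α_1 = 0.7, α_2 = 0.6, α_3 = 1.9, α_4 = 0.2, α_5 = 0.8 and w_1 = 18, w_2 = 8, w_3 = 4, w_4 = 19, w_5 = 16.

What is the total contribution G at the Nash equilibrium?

∂u_i/∂g_i = α_i − 1, so rancher i contributes w_i if α_i > 1, else 0.
α_i > 1 for i ∈ {3}; NE contributions (0, 0, 4, 0, 0), G = 4.

4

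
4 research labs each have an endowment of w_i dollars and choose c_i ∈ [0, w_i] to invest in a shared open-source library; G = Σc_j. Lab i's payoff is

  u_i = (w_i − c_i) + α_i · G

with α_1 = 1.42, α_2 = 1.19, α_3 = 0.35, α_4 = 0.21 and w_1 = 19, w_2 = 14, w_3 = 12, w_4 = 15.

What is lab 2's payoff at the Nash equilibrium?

∂u_i/∂c_i = α_i − 1, so lab i contributes w_i if α_i > 1, else 0.
α_i > 1 for i ∈ {1, 2}; NE contributions (19, 14, 0, 0), G = 33.
u_2 = (14 − 14) + 1.19·33 = 39.27.

39.27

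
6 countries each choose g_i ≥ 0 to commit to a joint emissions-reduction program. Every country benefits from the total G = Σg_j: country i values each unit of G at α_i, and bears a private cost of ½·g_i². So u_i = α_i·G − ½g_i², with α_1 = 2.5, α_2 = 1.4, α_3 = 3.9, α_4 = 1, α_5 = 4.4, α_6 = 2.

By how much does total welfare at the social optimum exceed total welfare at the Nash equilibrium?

485.97

Country i's FOC: ∂u_i/∂g_i = α_i − g_i = 0, so g_i* = α_i.
NE contributions = (2.5, 1.4, 3.9, 1, 4.4, 2); G = 15.2.
W^NE = (Σα)·G − ½Σα_i² = 15.2² − ½·47.78 = 207.15.
Planner sets g_i = Σα_j = 15.2 for every i, so G^SO = 6·15.2 = 91.2.
W^SO = (Σα)·G^SO − ½·6·(Σα)² = (6/2)·15.2² = 693.12.
Deadweight loss = W^SO − W^NE = 485.97.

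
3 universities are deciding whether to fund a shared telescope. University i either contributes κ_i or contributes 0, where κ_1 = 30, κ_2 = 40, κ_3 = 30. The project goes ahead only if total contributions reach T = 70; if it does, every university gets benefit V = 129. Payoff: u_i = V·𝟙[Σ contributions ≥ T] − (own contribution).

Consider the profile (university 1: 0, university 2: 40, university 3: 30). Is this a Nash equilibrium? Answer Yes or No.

Total = 70 ≥ 70: provided.
University 1 (pledges 0, payoff 129): pledging 30 → total 100, payoff 99. No gain.
University 2 (pledges 40, payoff 89): dropping to 0 → total 30, payoff 0. No gain.
University 3 (pledges 30, payoff 99): dropping to 0 → total 40, payoff 0. No gain.

Yes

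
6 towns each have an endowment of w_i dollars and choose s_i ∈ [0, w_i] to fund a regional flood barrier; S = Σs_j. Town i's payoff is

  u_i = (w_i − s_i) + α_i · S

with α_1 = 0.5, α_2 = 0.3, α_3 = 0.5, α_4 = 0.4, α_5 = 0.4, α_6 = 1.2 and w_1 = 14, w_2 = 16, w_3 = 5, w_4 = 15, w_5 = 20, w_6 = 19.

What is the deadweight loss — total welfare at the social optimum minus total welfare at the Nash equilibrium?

161

∂u_i/∂s_i = α_i − 1, so town i contributes w_i if α_i > 1, else 0.
α_i > 1 for i ∈ {6}; NE contributions (0, 0, 0, 0, 0, 19), S = 19.
W^NE = Σw_i − S^NE + (Σα_i)·S^NE = 89 + 2.3·19 = 132.7.
Planner: ∂(Σu_j)/∂s_i = Σα_j − 1 = 2.3 > 0, so everyone contributes w_i; S^SO = 89, W^SO = 89 + 2.3·89 = 293.7.
Deadweight loss = 161.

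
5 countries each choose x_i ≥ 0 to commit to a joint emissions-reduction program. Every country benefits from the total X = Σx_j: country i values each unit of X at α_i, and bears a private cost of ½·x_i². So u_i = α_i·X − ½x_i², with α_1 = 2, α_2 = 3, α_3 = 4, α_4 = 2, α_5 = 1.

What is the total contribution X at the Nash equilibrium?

12

Country i's FOC: ∂u_i/∂x_i = α_i − x_i = 0, so x_i* = α_i.
NE contributions = (2, 3, 4, 2, 1); X = 12.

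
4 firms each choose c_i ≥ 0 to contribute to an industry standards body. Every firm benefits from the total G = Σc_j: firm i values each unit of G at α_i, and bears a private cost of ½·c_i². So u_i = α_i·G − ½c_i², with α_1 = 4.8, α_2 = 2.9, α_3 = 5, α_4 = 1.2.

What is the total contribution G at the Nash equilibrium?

Firm i's FOC: ∂u_i/∂c_i = α_i − c_i = 0, so c_i* = α_i.
NE contributions = (4.8, 2.9, 5, 1.2); G = 13.9.

13.9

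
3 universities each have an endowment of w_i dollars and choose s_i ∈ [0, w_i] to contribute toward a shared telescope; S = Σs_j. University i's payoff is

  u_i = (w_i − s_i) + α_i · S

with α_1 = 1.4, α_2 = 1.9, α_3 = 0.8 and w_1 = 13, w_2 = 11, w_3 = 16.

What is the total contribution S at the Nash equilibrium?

24

∂u_i/∂s_i = α_i − 1, so university i contributes w_i if α_i > 1, else 0.
α_i > 1 for i ∈ {1, 2}; NE contributions (13, 11, 0), S = 24.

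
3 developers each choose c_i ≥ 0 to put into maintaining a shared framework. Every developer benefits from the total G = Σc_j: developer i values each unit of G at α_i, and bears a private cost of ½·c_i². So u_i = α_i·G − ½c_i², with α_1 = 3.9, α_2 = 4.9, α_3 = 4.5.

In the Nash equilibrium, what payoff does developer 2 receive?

53.165

Developer i's FOC: ∂u_i/∂c_i = α_i − c_i = 0, so c_i* = α_i.
NE contributions = (3.9, 4.9, 4.5); G = 13.3.
u_2 = α_2·G − ½·(c_2)² = 4.9·13.3 − ½·4.9² = 53.165.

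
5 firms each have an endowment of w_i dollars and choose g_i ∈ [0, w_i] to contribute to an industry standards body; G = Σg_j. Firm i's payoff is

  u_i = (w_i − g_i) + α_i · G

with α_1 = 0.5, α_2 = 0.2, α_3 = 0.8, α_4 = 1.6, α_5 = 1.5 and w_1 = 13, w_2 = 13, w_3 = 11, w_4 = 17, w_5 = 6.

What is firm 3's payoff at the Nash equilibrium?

29.4

∂u_i/∂g_i = α_i − 1, so firm i contributes w_i if α_i > 1, else 0.
α_i > 1 for i ∈ {4, 5}; NE contributions (0, 0, 0, 17, 6), G = 23.
u_3 = (11 − 0) + 0.8·23 = 29.4.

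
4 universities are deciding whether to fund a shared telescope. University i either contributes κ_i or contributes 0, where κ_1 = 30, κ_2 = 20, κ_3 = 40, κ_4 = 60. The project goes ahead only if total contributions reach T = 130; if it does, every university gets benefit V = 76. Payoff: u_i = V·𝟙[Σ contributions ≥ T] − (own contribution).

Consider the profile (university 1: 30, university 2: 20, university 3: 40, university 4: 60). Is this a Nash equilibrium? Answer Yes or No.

No

Total = 150 ≥ 130: provided.
University 1 (pledges 30, payoff 46): dropping to 0 → total 120, payoff 0. No gain.
University 2 (pledges 20, payoff 56): dropping to 0 → total 130, payoff 76. Profitable deviation.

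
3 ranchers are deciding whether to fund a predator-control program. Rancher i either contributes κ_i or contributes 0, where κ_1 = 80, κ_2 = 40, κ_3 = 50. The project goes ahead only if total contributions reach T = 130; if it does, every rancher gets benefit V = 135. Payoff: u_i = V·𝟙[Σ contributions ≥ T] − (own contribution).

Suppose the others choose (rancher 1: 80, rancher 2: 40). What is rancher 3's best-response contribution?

50

Others' total = 120. Contributing 50 brings total to 170 ≥ 130: gain V − κ_3 = 85.
Best response: 50.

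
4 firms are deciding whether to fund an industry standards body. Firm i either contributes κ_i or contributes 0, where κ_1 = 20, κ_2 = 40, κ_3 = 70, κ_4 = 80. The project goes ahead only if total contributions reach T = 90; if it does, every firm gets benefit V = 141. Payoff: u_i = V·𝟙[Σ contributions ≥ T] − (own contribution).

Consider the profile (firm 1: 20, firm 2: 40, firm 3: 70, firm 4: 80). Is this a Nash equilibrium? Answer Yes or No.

Total = 210 ≥ 90: provided.
Firm 1 (pledges 20, payoff 121): dropping to 0 → total 190, payoff 141. Profitable deviation.

No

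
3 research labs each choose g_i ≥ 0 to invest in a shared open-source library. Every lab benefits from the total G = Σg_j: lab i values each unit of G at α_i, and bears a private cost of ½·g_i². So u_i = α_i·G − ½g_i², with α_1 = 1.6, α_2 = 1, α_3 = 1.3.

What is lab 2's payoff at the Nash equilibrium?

3.4

Lab i's FOC: ∂u_i/∂g_i = α_i − g_i = 0, so g_i* = α_i.
NE contributions = (1.6, 1, 1.3); G = 3.9.
u_2 = α_2·G − ½·(g_2)² = 1·3.9 − ½·1² = 3.4.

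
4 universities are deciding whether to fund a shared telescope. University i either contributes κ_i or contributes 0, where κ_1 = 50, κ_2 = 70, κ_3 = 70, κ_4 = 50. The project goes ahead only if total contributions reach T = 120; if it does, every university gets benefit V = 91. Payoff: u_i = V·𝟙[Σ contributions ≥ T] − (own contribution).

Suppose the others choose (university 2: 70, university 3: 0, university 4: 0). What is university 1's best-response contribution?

50

Others' total = 70. Contributing 50 brings total to 120 ≥ 120: gain V − κ_1 = 41.
Best response: 50.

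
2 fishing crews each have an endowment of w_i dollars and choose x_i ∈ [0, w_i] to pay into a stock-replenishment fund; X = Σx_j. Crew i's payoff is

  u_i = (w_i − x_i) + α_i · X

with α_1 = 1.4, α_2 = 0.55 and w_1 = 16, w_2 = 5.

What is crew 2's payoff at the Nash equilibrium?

∂u_i/∂x_i = α_i − 1, so crew i contributes w_i if α_i > 1, else 0.
α_i > 1 for i ∈ {1}; NE contributions (16, 0), X = 16.
u_2 = (5 − 0) + 0.55·16 = 13.8.

13.8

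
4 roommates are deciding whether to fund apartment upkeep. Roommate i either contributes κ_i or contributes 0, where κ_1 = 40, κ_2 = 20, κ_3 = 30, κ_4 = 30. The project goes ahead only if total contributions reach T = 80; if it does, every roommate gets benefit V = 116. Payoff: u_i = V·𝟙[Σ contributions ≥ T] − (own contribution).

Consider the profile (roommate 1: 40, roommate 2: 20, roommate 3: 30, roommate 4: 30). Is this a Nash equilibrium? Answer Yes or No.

No

Total = 120 ≥ 80: provided.
Roommate 1 (pledges 40, payoff 76): dropping to 0 → total 80, payoff 116. Profitable deviation.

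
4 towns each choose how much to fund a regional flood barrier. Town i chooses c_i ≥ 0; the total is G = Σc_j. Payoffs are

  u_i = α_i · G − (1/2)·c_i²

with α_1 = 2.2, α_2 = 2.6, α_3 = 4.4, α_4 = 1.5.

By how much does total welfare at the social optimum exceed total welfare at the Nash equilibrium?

131.095

Town i's FOC: ∂u_i/∂c_i = α_i − c_i = 0, so c_i* = α_i.
NE contributions = (2.2, 2.6, 4.4, 1.5); G = 10.7.
W^NE = (Σα)·G − ½Σα_i² = 10.7² − ½·33.21 = 97.885.
Planner sets c_i = Σα_j = 10.7 for every i, so G^SO = 4·10.7 = 42.8.
W^SO = (Σα)·G^SO − ½·4·(Σα)² = (4/2)·10.7² = 228.98.
Deadweight loss = W^SO − W^NE = 131.095.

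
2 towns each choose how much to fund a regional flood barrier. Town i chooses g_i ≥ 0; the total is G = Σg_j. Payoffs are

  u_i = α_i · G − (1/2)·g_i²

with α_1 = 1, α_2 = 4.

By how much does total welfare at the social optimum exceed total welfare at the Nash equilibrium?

Town i's FOC: ∂u_i/∂g_i = α_i − g_i = 0, so g_i* = α_i.
NE contributions = (1, 4); G = 5.
W^NE = (Σα)·G − ½Σα_i² = 5² − ½·17 = 16.5.
Planner sets g_i = Σα_j = 5 for every i, so G^SO = 2·5 = 10.
W^SO = (Σα)·G^SO − ½·2·(Σα)² = (2/2)·5² = 25.
Deadweight loss = W^SO − W^NE = 8.5.

8.5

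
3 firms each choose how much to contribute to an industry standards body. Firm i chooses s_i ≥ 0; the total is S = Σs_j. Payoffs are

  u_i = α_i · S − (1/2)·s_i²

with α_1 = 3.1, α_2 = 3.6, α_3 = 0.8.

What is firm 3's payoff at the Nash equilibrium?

Firm i's FOC: ∂u_i/∂s_i = α_i − s_i = 0, so s_i* = α_i.
NE contributions = (3.1, 3.6, 0.8); S = 7.5.
u_3 = α_3·S − ½·(s_3)² = 0.8·7.5 − ½·0.8² = 5.68.

5.68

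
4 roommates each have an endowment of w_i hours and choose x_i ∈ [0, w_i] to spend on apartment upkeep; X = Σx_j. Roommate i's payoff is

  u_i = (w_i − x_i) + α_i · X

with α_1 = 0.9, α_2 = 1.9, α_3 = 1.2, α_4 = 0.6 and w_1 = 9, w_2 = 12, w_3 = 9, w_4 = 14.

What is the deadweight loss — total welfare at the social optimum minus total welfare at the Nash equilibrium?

82.8

∂u_i/∂x_i = α_i − 1, so roommate i contributes w_i if α_i > 1, else 0.
α_i > 1 for i ∈ {2, 3}; NE contributions (0, 12, 9, 0), X = 21.
W^NE = Σw_i − X^NE + (Σα_i)·X^NE = 44 + 3.6·21 = 119.6.
Planner: ∂(Σu_j)/∂x_i = Σα_j − 1 = 3.6 > 0, so everyone contributes w_i; X^SO = 44, W^SO = 44 + 3.6·44 = 202.4.
Deadweight loss = 82.8.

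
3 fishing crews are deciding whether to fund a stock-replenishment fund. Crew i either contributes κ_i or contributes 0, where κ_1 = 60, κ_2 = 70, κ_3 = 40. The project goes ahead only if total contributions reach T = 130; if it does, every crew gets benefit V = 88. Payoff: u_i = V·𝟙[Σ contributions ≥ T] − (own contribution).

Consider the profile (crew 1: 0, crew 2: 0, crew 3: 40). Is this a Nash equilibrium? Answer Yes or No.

No

Total = 40 < 130: not provided.
Crew 1 (pledges 0, payoff 0): pledging 60 → total 100, payoff -60. No gain.
Crew 2 (pledges 0, payoff 0): pledging 70 → total 110, payoff -70. No gain.
Crew 3 (pledges 40, payoff -40): dropping to 0 → total 0, payoff 0. Profitable deviation.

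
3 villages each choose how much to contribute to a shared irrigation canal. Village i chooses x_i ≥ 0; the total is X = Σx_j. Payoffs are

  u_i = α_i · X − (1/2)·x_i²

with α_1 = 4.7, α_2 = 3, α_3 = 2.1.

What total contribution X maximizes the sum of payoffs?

29.4

Planner FOC: ∂(Σu_j)/∂x_i = (Σα_j) − x_i = 0, so x_i^SO = Σα_j = 9.8 for every i; X^SO = 29.4.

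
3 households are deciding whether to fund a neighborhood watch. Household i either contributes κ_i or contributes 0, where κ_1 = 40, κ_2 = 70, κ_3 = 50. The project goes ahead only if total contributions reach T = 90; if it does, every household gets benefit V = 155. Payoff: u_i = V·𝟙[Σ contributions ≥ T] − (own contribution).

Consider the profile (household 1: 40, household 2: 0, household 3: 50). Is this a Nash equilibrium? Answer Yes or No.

Total = 90 ≥ 90: provided.
Household 1 (pledges 40, payoff 115): dropping to 0 → total 50, payoff 0. No gain.
Household 2 (pledges 0, payoff 155): pledging 70 → total 160, payoff 85. No gain.
Household 3 (pledges 50, payoff 105): dropping to 0 → total 40, payoff 0. No gain.

Yes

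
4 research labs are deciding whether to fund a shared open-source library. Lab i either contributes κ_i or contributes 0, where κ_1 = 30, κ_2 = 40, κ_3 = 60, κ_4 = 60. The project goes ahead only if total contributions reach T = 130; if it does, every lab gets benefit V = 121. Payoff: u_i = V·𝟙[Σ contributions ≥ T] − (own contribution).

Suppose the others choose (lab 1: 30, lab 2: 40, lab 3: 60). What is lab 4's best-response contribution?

Others' total = 130 ≥ 130; contributing adds cost 60 for no extra benefit.
Best response: 0.

0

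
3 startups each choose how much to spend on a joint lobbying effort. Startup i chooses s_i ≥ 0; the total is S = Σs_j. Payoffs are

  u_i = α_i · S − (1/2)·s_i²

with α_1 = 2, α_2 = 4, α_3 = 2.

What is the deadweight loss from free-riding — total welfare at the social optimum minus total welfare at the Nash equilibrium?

Startup i's FOC: ∂u_i/∂s_i = α_i − s_i = 0, so s_i* = α_i.
NE contributions = (2, 4, 2); S = 8.
W^NE = (Σα)·S − ½Σα_i² = 8² − ½·24 = 52.
Planner sets s_i = Σα_j = 8 for every i, so S^SO = 3·8 = 24.
W^SO = (Σα)·S^SO − ½·3·(Σα)² = (3/2)·8² = 96.
Deadweight loss = W^SO − W^NE = 44.

44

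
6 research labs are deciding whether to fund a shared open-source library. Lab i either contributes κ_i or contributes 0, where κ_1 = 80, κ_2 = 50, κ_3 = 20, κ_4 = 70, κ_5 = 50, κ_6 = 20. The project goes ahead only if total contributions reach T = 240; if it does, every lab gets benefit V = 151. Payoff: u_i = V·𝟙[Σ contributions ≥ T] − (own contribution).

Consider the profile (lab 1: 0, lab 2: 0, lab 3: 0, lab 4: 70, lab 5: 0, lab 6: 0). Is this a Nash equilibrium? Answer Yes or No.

Total = 70 < 240: not provided.
Lab 1 (pledges 0, payoff 0): pledging 80 → total 150, payoff -80. No gain.
Lab 2 (pledges 0, payoff 0): pledging 50 → total 120, payoff -50. No gain.
Lab 3 (pledges 0, payoff 0): pledging 20 → total 90, payoff -20. No gain.
Lab 4 (pledges 70, payoff -70): dropping to 0 → total 0, payoff 0. Profitable deviation.

No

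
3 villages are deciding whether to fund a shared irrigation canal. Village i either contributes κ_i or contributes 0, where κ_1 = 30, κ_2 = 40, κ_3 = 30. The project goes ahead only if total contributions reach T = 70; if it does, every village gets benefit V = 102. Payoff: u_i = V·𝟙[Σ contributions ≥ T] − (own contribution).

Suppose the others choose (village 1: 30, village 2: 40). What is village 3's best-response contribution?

0

Others' total = 70 ≥ 70; contributing adds cost 30 for no extra benefit.
Best response: 0.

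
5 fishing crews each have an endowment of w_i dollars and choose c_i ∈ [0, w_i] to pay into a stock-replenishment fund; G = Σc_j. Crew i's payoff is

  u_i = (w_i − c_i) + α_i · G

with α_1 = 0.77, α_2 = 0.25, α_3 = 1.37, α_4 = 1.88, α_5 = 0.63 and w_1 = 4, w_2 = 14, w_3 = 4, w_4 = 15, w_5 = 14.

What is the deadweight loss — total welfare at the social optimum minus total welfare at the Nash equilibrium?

124.8

∂u_i/∂c_i = α_i − 1, so crew i contributes w_i if α_i > 1, else 0.
α_i > 1 for i ∈ {3, 4}; NE contributions (0, 0, 4, 15, 0), G = 19.
W^NE = Σw_i − G^NE + (Σα_i)·G^NE = 51 + 3.9·19 = 125.1.
Planner: ∂(Σu_j)/∂c_i = Σα_j − 1 = 3.9 > 0, so everyone contributes w_i; G^SO = 51, W^SO = 51 + 3.9·51 = 249.9.
Deadweight loss = 124.8.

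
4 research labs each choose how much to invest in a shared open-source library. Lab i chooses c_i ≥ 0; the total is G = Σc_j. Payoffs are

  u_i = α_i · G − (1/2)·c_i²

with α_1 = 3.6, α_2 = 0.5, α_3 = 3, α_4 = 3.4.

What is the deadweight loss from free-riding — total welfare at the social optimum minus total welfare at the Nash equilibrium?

127.135

Lab i's FOC: ∂u_i/∂c_i = α_i − c_i = 0, so c_i* = α_i.
NE contributions = (3.6, 0.5, 3, 3.4); G = 10.5.
W^NE = (Σα)·G − ½Σα_i² = 10.5² − ½·33.77 = 93.365.
Planner sets c_i = Σα_j = 10.5 for every i, so G^SO = 4·10.5 = 42.
W^SO = (Σα)·G^SO − ½·4·(Σα)² = (4/2)·10.5² = 220.5.
Deadweight loss = W^SO − W^NE = 127.135.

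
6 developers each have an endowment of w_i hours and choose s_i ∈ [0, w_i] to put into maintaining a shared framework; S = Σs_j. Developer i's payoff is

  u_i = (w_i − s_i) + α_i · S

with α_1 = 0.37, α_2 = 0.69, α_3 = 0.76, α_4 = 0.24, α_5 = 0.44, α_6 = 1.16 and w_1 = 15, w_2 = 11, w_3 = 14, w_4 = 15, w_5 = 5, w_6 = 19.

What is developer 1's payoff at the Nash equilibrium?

22.03

∂u_i/∂s_i = α_i − 1, so developer i contributes w_i if α_i > 1, else 0.
α_i > 1 for i ∈ {6}; NE contributions (0, 0, 0, 0, 0, 19), S = 19.
u_1 = (15 − 0) + 0.37·19 = 22.03.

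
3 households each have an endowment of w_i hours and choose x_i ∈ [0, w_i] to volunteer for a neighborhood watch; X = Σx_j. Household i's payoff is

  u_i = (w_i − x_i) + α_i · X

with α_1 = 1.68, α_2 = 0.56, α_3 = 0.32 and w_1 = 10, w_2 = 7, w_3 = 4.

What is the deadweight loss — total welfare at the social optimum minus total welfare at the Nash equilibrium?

17.16

∂u_i/∂x_i = α_i − 1, so household i contributes w_i if α_i > 1, else 0.
α_i > 1 for i ∈ {1}; NE contributions (10, 0, 0), X = 10.
W^NE = Σw_i − X^NE + (Σα_i)·X^NE = 21 + 1.56·10 = 36.6.
Planner: ∂(Σu_j)/∂x_i = Σα_j − 1 = 1.56 > 0, so everyone contributes w_i; X^SO = 21, W^SO = 21 + 1.56·21 = 53.76.
Deadweight loss = 17.16.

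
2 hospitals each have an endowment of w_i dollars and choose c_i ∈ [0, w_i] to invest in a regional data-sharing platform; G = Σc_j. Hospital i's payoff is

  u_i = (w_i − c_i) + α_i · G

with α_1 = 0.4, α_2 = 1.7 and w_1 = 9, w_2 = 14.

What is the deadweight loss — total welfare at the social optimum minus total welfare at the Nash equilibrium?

9.9

∂u_i/∂c_i = α_i − 1, so hospital i contributes w_i if α_i > 1, else 0.
α_i > 1 for i ∈ {2}; NE contributions (0, 14), G = 14.
W^NE = Σw_i − G^NE + (Σα_i)·G^NE = 23 + 1.1·14 = 38.4.
Planner: ∂(Σu_j)/∂c_i = Σα_j − 1 = 1.1 > 0, so everyone contributes w_i; G^SO = 23, W^SO = 23 + 1.1·23 = 48.3.
Deadweight loss = 9.9.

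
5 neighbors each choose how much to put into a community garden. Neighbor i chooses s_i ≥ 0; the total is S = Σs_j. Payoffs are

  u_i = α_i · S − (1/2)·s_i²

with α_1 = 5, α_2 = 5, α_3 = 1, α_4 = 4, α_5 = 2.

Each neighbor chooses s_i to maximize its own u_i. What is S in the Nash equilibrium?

Neighbor i's FOC: ∂u_i/∂s_i = α_i − s_i = 0, so s_i* = α_i.
NE contributions = (5, 5, 1, 4, 2); S = 17.

17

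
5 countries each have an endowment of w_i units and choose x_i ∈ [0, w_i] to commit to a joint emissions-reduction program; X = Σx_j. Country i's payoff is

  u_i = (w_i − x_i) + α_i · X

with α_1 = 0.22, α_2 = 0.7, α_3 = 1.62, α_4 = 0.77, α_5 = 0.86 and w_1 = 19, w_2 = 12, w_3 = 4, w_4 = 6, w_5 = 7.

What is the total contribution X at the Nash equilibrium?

4

∂u_i/∂x_i = α_i − 1, so country i contributes w_i if α_i > 1, else 0.
α_i > 1 for i ∈ {3}; NE contributions (0, 0, 4, 0, 0), X = 4.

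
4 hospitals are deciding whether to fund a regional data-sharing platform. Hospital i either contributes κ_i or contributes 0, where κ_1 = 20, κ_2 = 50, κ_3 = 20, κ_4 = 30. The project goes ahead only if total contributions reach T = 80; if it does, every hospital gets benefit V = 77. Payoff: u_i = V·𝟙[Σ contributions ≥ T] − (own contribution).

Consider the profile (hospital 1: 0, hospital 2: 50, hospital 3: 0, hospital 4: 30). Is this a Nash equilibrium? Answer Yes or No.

Yes

Total = 80 ≥ 80: provided.
Hospital 1 (pledges 0, payoff 77): pledging 20 → total 100, payoff 57. No gain.
Hospital 2 (pledges 50, payoff 27): dropping to 0 → total 30, payoff 0. No gain.
Hospital 3 (pledges 0, payoff 77): pledging 20 → total 100, payoff 57. No gain.
Hospital 4 (pledges 30, payoff 47): dropping to 0 → total 50, payoff 0. No gain.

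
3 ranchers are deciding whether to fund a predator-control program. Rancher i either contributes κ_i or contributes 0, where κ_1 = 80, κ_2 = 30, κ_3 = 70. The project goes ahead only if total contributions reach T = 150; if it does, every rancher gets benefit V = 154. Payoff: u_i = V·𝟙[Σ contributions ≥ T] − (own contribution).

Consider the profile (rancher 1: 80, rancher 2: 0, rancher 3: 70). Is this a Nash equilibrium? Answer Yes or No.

Yes

Total = 150 ≥ 150: provided.
Rancher 1 (pledges 80, payoff 74): dropping to 0 → total 70, payoff 0. No gain.
Rancher 2 (pledges 0, payoff 154): pledging 30 → total 180, payoff 124. No gain.
Rancher 3 (pledges 70, payoff 84): dropping to 0 → total 80, payoff 0. No gain.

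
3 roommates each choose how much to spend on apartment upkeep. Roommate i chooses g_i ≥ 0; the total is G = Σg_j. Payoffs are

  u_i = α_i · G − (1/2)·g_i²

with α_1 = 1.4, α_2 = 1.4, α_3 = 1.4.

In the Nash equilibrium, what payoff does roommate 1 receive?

4.9

Roommate i's FOC: ∂u_i/∂g_i = α_i − g_i = 0, so g_i* = α_i.
NE contributions = (1.4, 1.4, 1.4); G = 4.2.
u_1 = α_1·G − ½·(g_1)² = 1.4·4.2 − ½·1.4² = 4.9.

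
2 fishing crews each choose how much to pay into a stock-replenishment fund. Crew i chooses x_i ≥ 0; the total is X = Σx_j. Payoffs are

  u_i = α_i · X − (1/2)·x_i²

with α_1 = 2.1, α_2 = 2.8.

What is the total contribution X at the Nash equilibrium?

Crew i's FOC: ∂u_i/∂x_i = α_i − x_i = 0, so x_i* = α_i.
NE contributions = (2.1, 2.8); X = 4.9.

4.9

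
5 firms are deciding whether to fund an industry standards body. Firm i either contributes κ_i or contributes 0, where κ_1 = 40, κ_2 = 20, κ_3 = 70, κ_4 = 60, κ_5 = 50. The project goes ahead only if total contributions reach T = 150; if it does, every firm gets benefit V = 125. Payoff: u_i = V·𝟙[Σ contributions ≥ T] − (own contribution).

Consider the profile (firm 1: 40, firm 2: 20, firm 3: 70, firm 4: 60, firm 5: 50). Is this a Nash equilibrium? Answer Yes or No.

No

Total = 240 ≥ 150: provided.
Firm 1 (pledges 40, payoff 85): dropping to 0 → total 200, payoff 125. Profitable deviation.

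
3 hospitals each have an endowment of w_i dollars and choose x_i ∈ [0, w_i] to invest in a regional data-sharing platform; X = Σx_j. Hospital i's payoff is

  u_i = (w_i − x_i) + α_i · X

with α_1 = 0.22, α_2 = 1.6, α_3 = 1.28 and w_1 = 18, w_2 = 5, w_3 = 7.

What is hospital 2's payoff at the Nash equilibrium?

∂u_i/∂x_i = α_i − 1, so hospital i contributes w_i if α_i > 1, else 0.
α_i > 1 for i ∈ {2, 3}; NE contributions (0, 5, 7), X = 12.
u_2 = (5 − 5) + 1.6·12 = 19.2.

19.2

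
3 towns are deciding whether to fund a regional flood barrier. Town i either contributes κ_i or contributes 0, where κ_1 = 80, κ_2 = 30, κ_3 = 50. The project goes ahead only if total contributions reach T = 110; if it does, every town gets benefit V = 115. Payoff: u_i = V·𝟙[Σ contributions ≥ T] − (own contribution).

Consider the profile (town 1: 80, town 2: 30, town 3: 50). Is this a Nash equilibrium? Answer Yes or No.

Total = 160 ≥ 110: provided.
Town 1 (pledges 80, payoff 35): dropping to 0 → total 80, payoff 0. No gain.
Town 2 (pledges 30, payoff 85): dropping to 0 → total 130, payoff 115. Profitable deviation.

No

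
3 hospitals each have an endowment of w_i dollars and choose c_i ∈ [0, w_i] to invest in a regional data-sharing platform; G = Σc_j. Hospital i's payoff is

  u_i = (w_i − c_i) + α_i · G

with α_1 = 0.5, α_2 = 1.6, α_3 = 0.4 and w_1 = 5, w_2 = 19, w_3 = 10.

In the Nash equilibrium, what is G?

∂u_i/∂c_i = α_i − 1, so hospital i contributes w_i if α_i > 1, else 0.
α_i > 1 for i ∈ {2}; NE contributions (0, 19, 0), G = 19.

19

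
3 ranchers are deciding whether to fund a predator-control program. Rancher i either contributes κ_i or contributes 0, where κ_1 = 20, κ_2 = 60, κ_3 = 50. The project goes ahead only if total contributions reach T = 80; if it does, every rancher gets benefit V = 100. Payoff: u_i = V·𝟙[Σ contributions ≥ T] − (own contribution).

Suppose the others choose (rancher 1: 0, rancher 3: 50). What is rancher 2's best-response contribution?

60

Others' total = 50. Contributing 60 brings total to 110 ≥ 80: gain V − κ_2 = 40.
Best response: 60.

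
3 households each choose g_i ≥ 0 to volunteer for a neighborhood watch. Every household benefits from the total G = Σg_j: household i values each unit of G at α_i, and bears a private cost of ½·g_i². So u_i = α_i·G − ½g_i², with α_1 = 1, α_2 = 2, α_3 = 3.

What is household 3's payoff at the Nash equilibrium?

Household i's FOC: ∂u_i/∂g_i = α_i − g_i = 0, so g_i* = α_i.
NE contributions = (1, 2, 3); G = 6.
u_3 = α_3·G − ½·(g_3)² = 3·6 − ½·3² = 13.5.

13.5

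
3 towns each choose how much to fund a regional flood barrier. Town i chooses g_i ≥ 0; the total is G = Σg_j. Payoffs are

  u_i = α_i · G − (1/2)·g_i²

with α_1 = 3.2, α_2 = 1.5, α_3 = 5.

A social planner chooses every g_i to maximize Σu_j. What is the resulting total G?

29.1

Planner FOC: ∂(Σu_j)/∂g_i = (Σα_j) − g_i = 0, so g_i^SO = Σα_j = 9.7 for every i; G^SO = 29.1.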